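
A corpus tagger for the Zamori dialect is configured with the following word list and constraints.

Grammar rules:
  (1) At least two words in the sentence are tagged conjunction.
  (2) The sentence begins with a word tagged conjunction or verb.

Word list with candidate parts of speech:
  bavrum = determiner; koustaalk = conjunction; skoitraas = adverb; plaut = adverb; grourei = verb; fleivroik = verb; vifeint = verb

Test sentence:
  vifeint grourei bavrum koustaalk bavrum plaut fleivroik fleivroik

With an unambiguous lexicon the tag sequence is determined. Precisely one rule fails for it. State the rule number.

1

Fixed tagging: verb verb determiner conjunction determiner adverb verb verb.
Checking each rule: R1 fail, R2 pass.
Only rule 1 fails.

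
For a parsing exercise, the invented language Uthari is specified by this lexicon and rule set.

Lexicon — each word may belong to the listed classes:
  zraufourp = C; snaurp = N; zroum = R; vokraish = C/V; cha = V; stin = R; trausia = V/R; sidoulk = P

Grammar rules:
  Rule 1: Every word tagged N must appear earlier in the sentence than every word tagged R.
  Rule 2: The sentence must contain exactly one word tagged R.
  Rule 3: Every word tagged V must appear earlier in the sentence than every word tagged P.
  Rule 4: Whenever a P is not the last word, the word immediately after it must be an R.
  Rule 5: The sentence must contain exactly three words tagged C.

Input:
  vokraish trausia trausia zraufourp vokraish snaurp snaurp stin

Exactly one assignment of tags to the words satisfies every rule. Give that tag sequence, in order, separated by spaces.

Candidates per position — 1:vokraish {C,V}; 2:trausia {V,R}; 3:trausia {V,R}; 4:zraufourp {C}; 5:vokraish {C,V}; 6:snaurp {N}; 7:snaurp {N}; 8:stin {R}.
If word 1 were V, no tagging could satisfy rule 5; so word 1 is C.
If word 2 were R, no tagging could satisfy rule 1; so word 2 is V.
If word 3 were R, no tagging could satisfy rule 1; so word 3 is V.
If word 5 were V, no tagging could satisfy rule 5; so word 5 is C.
So the tagging must be: C V V C C N N R.
Checking: rule 1 ok; rule 2 ok; rule 3 ok; rule 4 ok; rule 5 ok.

C V V C C N N R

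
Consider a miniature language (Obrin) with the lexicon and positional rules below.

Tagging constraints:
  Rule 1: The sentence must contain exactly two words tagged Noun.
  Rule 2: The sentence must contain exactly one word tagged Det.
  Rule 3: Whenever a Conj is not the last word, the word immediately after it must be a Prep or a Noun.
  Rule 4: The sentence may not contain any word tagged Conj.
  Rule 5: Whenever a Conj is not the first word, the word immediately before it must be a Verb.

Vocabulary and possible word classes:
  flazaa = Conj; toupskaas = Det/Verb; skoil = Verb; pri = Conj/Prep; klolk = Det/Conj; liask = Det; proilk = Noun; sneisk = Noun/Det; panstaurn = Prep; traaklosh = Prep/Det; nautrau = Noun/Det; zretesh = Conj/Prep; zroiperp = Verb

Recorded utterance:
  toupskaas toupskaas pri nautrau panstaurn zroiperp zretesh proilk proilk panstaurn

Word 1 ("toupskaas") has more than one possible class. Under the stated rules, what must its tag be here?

Candidates per position — 1:toupskaas {Det,Verb}; 2:toupskaas {Det,Verb}; 3:pri {Conj,Prep}; 4:nautrau {Noun,Det}; 5:panstaurn {Prep}; 6:zroiperp {Verb}; 7:zretesh {Conj,Prep}; 8:proilk {Noun}; 9:proilk {Noun}; 10:panstaurn {Prep}.
Position 3: tagging it Conj would leave rule 4 unsatisfiable, so it must be Prep.
Position 4: tagging it Noun would leave rule 1 unsatisfiable, so it must be Det.
Position 7: tagging it Conj would leave rule 4 unsatisfiable, so it must be Prep.
Position 1: tagging it Det would leave rule 2 unsatisfiable, so it must be Verb.
Position 2: tagging it Det would leave rule 2 unsatisfiable, so it must be Verb.
So the tagging must be: Verb Verb Prep Det Prep Verb Prep Noun Noun Prep.
Rule-by-rule: rule 1 satisfied; rule 2 satisfied; rule 3 satisfied; rule 4 satisfied; rule 5 satisfied.

Verb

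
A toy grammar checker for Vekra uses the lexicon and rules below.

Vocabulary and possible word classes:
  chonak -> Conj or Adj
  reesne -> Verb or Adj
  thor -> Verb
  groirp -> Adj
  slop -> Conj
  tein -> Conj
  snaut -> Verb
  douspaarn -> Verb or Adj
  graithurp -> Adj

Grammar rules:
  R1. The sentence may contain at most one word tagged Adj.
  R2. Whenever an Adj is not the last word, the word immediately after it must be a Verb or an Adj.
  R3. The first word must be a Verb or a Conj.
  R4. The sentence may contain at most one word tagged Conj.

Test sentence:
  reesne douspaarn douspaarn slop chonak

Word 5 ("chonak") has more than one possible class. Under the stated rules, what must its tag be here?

Candidates per position — 1:reesne {Verb,Adj}; 2:douspaarn {Verb,Adj}; 3:douspaarn {Verb,Adj}; 4:slop {Conj}; 5:chonak {Conj,Adj}.
Position 1: tagging it Adj would leave rule 3 unsatisfiable, so it must be Verb.
Position 3: tagging it Adj would leave rule 2 unsatisfiable, so it must be Verb.
Position 5: tagging it Conj would leave rule 4 unsatisfiable, so it must be Adj.
Position 2: tagging it Adj would leave rule 1 unsatisfiable, so it must be Verb.
So the tagging must be: Verb Verb Verb Conj Adj.
Verifying each rule — rule 1 holds; rule 2 holds; rule 3 holds; rule 4 holds.

Adj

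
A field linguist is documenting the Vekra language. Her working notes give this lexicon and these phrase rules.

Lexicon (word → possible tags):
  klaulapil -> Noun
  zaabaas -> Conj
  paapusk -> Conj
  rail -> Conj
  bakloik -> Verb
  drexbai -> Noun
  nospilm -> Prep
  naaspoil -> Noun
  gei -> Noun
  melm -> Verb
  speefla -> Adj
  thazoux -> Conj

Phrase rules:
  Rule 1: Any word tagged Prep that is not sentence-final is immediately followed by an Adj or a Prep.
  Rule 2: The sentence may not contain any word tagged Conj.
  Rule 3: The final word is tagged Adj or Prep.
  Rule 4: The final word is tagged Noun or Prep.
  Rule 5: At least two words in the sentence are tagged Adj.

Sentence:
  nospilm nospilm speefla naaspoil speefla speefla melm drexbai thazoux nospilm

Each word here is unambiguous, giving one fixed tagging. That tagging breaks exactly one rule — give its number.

2

Fixed tagging: Prep Prep Adj Noun Adj Adj Verb Noun Conj Prep.
Rule check: R1 holds, R2 violated, R3 holds, R4 holds, R5 holds.
Only rule 2 fails.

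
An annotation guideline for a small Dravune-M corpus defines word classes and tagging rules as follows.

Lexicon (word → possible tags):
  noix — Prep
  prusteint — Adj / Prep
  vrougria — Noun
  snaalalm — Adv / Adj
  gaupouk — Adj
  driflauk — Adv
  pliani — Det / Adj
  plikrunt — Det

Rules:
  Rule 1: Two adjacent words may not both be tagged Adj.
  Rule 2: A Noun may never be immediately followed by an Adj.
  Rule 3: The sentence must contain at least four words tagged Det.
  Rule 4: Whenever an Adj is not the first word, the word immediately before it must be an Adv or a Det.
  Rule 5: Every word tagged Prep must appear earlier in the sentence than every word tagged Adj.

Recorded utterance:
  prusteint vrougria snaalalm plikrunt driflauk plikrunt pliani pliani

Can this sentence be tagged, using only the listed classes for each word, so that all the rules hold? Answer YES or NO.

Candidates per position — 1:prusteint {Adj,Prep}; 2:vrougria {Noun}; 3:snaalalm {Adv,Adj}; 4:plikrunt {Det}; 5:driflauk {Adv}; 6:plikrunt {Det}; 7:pliani {Det,Adj}; 8:pliani {Det,Adj}.
One satisfying assignment: Prep Noun Adv Det Adv Det Det Det.
Verifying each rule — rule 1 ✓; rule 2 ✓; rule 3 ✓; rule 4 ✓; rule 5 ✓.

YES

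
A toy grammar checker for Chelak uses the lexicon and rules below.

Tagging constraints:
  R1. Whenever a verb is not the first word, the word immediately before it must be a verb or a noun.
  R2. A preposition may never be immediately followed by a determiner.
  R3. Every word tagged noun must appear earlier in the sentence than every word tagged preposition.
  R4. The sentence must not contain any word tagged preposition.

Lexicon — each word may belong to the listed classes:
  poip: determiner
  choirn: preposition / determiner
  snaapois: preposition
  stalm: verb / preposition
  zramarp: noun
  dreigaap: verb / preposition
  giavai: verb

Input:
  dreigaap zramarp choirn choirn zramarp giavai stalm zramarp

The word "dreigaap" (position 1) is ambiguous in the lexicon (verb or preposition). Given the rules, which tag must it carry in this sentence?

Candidates per position — 1:dreigaap {verb,preposition}; 2:zramarp {noun}; 3:choirn {preposition,determiner}; 4:choirn {preposition,determiner}; 5:zramarp {noun}; 6:giavai {verb}; 7:stalm {verb,preposition}; 8:zramarp {noun}.
At position 1, choosing preposition makes rule 3 impossible to satisfy; hence verb.
At position 3, choosing preposition makes rule 3 impossible to satisfy; hence determiner.
At position 4, choosing preposition makes rule 3 impossible to satisfy; hence determiner.
At position 7, choosing preposition makes rule 3 impossible to satisfy; hence verb.
The only consistent sequence is: verb noun determiner determiner noun verb verb noun.
Rule-by-rule: rule 1 ok; rule 2 ok; rule 3 ok; rule 4 ok.

verb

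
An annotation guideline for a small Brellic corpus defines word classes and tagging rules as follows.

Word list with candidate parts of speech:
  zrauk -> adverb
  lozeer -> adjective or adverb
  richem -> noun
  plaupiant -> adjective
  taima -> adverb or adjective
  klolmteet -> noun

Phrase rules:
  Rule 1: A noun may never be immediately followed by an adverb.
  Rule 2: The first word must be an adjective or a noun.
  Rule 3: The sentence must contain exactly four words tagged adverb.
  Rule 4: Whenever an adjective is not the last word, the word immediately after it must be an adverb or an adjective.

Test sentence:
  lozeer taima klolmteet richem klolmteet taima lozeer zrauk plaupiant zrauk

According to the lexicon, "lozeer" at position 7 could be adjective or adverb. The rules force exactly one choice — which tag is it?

adverb

Candidates per position — 1:lozeer {adjective,adverb}; 2:taima {adverb,adjective}; 3:klolmteet {noun}; 4:richem {noun}; 5:klolmteet {noun}; 6:taima {adverb,adjective}; 7:lozeer {adjective,adverb}; 8:zrauk {adverb}; 9:plaupiant {adjective}; 10:zrauk {adverb}.
At position 1, choosing adverb makes rule 2 impossible to satisfy; hence adjective.
At position 2, choosing adjective makes rule 4 impossible to satisfy; hence adverb.
At position 6, choosing adverb makes rule 1 impossible to satisfy; hence adjective.
At position 7, choosing adjective makes rule 3 impossible to satisfy; hence adverb.
So the tagging must be: adjective adverb noun noun noun adjective adverb adverb adjective adverb.
Rule-by-rule: rule 1 holds; rule 2 holds; rule 3 holds; rule 4 holds.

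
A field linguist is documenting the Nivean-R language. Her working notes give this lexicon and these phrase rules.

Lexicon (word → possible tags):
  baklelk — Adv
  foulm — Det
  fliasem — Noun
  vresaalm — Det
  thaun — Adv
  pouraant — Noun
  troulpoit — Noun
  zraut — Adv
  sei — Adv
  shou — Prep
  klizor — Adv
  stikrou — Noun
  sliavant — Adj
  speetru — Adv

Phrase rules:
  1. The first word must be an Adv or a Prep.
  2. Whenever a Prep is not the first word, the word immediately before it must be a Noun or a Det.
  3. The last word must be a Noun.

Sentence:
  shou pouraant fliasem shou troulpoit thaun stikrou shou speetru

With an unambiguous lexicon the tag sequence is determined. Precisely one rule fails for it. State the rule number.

3

Fixed tagging: Prep Noun Noun Prep Noun Adv Noun Prep Adv.
Rule check: R1 ✓, R2 ✓, R3 ✗.
Only rule 3 fails.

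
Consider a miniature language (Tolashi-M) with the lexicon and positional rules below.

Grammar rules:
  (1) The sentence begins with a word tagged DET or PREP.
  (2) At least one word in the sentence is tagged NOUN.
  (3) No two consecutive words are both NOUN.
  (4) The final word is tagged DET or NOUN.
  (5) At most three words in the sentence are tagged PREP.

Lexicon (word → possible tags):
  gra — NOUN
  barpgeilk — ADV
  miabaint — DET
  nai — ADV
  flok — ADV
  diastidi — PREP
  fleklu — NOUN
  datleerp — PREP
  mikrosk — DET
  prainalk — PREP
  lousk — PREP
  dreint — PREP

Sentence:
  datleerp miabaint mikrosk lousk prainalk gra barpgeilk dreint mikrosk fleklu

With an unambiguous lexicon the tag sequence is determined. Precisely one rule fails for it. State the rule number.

5

Fixed tagging: PREP DET DET PREP PREP NOUN ADV PREP DET NOUN.
Rule check: R1 holds, R2 holds, R3 holds, R4 holds, R5 violated.
Only rule 5 fails.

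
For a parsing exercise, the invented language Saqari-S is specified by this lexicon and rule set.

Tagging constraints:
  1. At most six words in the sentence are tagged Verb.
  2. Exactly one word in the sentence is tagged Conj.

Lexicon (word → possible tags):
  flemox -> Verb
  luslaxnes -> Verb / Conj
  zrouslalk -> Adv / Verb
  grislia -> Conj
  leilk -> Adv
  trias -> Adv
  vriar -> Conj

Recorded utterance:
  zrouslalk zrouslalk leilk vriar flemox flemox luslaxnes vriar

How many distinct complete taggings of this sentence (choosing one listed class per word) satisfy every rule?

0

Candidates per position — 1:zrouslalk {Adv,Verb}; 2:zrouslalk {Adv,Verb}; 3:leilk {Adv}; 4:vriar {Conj}; 5:flemox {Verb}; 6:flemox {Verb}; 7:luslaxnes {Verb,Conj}; 8:vriar {Conj}.
There are 8 candidate sequences in total.
Rule 2 cannot be satisfied by any choice of tags from the lexicon.
So there is no consistent tagging.
Count = 0.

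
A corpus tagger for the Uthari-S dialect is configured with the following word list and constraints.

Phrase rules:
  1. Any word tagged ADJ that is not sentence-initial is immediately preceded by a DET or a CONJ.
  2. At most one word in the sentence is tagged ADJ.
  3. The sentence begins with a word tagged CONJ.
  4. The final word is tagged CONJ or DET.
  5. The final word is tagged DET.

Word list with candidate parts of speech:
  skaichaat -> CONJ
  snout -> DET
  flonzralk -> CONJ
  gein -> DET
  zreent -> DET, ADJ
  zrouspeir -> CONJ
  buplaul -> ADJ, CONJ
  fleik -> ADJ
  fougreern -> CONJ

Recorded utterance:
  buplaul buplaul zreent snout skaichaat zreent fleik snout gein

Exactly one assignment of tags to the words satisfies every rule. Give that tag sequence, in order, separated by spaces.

Candidates per position — 1:buplaul {ADJ,CONJ}; 2:buplaul {ADJ,CONJ}; 3:zreent {DET,ADJ}; 4:snout {DET}; 5:skaichaat {CONJ}; 6:zreent {DET,ADJ}; 7:fleik {ADJ}; 8:snout {DET}; 9:gein {DET}.
If word 1 were ADJ, no tagging could satisfy rule 2; so word 1 is CONJ.
If word 2 were ADJ, no tagging could satisfy rule 2; so word 2 is CONJ.
If word 3 were ADJ, no tagging could satisfy rule 2; so word 3 is DET.
If word 6 were ADJ, no tagging could satisfy rule 1; so word 6 is DET.
The only consistent sequence is: CONJ CONJ DET DET CONJ DET ADJ DET DET.
Rule-by-rule: rule 1 ok; rule 2 ok; rule 3 ok; rule 4 ok; rule 5 ok.

CONJ CONJ DET DET CONJ DET ADJ DET DET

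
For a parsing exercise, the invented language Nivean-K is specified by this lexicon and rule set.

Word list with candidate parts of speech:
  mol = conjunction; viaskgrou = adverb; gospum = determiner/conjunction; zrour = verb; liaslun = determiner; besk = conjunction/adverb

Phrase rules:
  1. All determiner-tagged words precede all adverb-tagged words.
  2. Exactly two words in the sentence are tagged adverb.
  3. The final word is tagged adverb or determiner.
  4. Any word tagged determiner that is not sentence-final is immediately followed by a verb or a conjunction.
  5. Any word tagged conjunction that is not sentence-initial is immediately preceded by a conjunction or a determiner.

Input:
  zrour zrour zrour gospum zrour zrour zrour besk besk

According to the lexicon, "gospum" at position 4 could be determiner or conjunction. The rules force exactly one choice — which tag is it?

Candidates per position — 1:zrour {verb}; 2:zrour {verb}; 3:zrour {verb}; 4:gospum {determiner,conjunction}; 5:zrour {verb}; 6:zrour {verb}; 7:zrour {verb}; 8:besk {conjunction,adverb}; 9:besk {conjunction,adverb}.
If word 4 were conjunction, no tagging could satisfy rule 5; so word 4 is determiner.
If word 8 were conjunction, no tagging could satisfy rule 2; so word 8 is adverb.
If word 9 were conjunction, no tagging could satisfy rule 2; so word 9 is adverb.
So the tagging must be: verb verb verb determiner verb verb verb adverb adverb.
Rule-by-rule: rule 1 satisfied; rule 2 satisfied; rule 3 satisfied; rule 4 satisfied; rule 5 satisfied.

determiner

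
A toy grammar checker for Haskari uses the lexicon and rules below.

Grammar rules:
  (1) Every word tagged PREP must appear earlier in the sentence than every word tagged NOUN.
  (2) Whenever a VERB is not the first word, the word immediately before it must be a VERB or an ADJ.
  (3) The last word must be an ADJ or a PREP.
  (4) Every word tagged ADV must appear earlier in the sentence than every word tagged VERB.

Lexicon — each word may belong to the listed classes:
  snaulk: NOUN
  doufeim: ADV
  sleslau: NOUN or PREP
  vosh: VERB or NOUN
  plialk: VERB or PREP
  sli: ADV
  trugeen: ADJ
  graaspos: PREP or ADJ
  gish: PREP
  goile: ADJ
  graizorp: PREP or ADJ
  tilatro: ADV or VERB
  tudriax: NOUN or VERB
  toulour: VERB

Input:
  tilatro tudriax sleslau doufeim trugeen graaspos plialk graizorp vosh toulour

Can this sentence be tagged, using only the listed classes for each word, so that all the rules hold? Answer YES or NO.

NO

Candidates per position — 1:tilatro {ADV,VERB}; 2:tudriax {NOUN,VERB}; 3:sleslau {NOUN,PREP}; 4:doufeim {ADV}; 5:trugeen {ADJ}; 6:graaspos {PREP,ADJ}; 7:plialk {VERB,PREP}; 8:graizorp {PREP,ADJ}; 9:vosh {VERB,NOUN}; 10:toulour {VERB}.
Rule 3 cannot be satisfied by any choice of tags from the lexicon.
So there is no consistent tagging.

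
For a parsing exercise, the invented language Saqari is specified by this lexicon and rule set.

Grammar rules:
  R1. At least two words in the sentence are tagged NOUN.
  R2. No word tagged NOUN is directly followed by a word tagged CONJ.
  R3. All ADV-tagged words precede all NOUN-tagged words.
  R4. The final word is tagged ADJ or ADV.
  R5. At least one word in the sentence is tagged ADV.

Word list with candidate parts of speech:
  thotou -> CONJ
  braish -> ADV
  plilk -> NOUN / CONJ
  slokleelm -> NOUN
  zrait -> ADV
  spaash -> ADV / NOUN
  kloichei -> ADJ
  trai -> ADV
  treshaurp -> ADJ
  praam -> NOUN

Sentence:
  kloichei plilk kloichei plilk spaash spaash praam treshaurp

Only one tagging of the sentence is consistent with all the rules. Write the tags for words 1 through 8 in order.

Candidates per position — 1:kloichei {ADJ}; 2:plilk {NOUN,CONJ}; 3:kloichei {ADJ}; 4:plilk {NOUN,CONJ}; 5:spaash {ADV,NOUN}; 6:spaash {ADV,NOUN}; 7:praam {NOUN}; 8:treshaurp {ADJ}.
The remaining ambiguous positions (2, 4, 5, 6) are resolved jointly — only one combination satisfies every rule.
The only consistent sequence is: ADJ CONJ ADJ CONJ ADV NOUN NOUN ADJ.
Check: rule 1 satisfied; rule 2 satisfied; rule 3 satisfied; rule 4 satisfied; rule 5 satisfied.

ADJ CONJ ADJ CONJ ADV NOUN NOUN ADJ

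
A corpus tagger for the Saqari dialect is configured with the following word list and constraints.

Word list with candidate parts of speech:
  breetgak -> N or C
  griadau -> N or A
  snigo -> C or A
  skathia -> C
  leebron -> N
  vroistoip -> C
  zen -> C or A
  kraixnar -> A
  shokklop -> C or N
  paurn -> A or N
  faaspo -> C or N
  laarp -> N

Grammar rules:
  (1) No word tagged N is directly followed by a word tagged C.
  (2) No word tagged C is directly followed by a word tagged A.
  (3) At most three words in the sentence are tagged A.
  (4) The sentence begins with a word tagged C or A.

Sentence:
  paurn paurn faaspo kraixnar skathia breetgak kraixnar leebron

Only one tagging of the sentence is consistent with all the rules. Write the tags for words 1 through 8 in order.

Candidates per position — 1:paurn {A,N}; 2:paurn {A,N}; 3:faaspo {C,N}; 4:kraixnar {A}; 5:skathia {C}; 6:breetgak {N,C}; 7:kraixnar {A}; 8:leebron {N}.
Position 1: tagging it N would leave rule 4 unsatisfiable, so it must be A.
Position 2: tagging it A would leave rule 3 unsatisfiable, so it must be N.
Position 3: tagging it C would leave rule 1 unsatisfiable, so it must be N.
Position 6: tagging it C would leave rule 2 unsatisfiable, so it must be N.
That leaves exactly one tagging: A N N A C N A N.
Rule-by-rule: rule 1 ✓; rule 2 ✓; rule 3 ✓; rule 4 ✓.

A N N A C N A N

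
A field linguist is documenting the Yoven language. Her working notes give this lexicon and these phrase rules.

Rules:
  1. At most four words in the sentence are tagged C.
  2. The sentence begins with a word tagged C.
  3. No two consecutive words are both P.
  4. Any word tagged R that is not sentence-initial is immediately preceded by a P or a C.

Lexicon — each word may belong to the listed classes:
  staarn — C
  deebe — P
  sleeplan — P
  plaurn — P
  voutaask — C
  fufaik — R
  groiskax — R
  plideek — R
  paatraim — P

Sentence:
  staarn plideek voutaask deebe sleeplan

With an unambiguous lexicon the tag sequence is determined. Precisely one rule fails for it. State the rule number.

Fixed tagging: C R C P P.
Applying the rules: R1 ✓, R2 ✓, R3 ✗, R4 ✓.
Only rule 3 fails.

3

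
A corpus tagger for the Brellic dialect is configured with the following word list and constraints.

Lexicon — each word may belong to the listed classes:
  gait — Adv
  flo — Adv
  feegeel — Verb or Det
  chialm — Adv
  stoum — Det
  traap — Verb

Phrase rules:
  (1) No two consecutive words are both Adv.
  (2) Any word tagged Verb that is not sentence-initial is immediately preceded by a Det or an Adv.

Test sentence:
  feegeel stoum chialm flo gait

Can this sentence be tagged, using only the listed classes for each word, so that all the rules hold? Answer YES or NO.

Candidates per position — 1:feegeel {Verb,Det}; 2:stoum {Det}; 3:chialm {Adv}; 4:flo {Adv}; 5:gait {Adv}.
Rule 1 cannot be satisfied by any choice of tags from the lexicon.
So there is no consistent tagging.

NO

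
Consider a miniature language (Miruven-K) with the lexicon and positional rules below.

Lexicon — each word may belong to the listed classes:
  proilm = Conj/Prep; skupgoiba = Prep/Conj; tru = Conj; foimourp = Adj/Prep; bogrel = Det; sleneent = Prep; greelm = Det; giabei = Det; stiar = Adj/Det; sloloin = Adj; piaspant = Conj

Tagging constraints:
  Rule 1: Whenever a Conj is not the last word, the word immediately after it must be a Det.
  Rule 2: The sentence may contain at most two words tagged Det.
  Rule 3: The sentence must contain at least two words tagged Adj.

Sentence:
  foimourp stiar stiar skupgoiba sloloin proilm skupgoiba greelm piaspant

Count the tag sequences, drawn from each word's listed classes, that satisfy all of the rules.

12

Candidates per position — 1:foimourp {Adj,Prep}; 2:stiar {Adj,Det}; 3:stiar {Adj,Det}; 4:skupgoiba {Prep,Conj}; 5:sloloin {Adj}; 6:proilm {Conj,Prep}; 7:skupgoiba {Prep,Conj}; 8:greelm {Det}; 9:piaspant {Conj}.
There are 64 candidate sequences in total.
Checking each against the rules leaves 12 sequences.
Count = 12.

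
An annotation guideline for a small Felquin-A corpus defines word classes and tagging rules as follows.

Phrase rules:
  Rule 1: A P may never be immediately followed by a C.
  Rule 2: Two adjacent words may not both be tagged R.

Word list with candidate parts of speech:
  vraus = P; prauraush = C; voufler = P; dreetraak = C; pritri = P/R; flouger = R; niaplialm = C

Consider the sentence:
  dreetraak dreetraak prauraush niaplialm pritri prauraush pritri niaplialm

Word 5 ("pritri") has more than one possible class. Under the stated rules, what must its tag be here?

Candidates per position — 1:dreetraak {C}; 2:dreetraak {C}; 3:prauraush {C}; 4:niaplialm {C}; 5:pritri {P,R}; 6:prauraush {C}; 7:pritri {P,R}; 8:niaplialm {C}.
Word 5 cannot be P — rule 1 would then fail for every completion. It is R.
Word 7 cannot be P — rule 1 would then fail for every completion. It is R.
That leaves exactly one tagging: C C C C R C R C.
Verifying each rule — rule 1 satisfied; rule 2 satisfied.

R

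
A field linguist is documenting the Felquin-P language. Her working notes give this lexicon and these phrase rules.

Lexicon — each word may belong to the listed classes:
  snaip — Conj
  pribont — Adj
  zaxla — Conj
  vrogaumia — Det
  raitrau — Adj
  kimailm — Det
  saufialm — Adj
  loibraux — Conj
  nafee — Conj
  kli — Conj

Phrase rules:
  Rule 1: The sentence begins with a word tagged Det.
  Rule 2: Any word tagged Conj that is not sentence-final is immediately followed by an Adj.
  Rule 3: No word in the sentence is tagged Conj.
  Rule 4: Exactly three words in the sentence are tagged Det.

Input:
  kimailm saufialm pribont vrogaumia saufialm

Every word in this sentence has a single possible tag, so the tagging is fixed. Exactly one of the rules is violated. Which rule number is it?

Fixed tagging: Det Adj Adj Det Adj.
Applying the rules: R1 holds, R2 holds, R3 holds, R4 violated.
Only rule 4 fails.

4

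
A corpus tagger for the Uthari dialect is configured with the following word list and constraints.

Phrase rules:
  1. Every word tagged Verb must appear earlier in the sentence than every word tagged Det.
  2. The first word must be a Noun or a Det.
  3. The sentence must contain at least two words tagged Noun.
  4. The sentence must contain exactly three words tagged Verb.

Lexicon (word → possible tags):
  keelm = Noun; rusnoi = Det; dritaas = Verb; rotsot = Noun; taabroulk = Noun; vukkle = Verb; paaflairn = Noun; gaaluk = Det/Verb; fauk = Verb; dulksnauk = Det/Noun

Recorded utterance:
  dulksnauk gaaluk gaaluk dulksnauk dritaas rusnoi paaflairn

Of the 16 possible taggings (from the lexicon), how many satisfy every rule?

Candidates per position — 1:dulksnauk {Det,Noun}; 2:gaaluk {Det,Verb}; 3:gaaluk {Det,Verb}; 4:dulksnauk {Det,Noun}; 5:dritaas {Verb}; 6:rusnoi {Det}; 7:paaflairn {Noun}.
There are 16 candidate sequences in total.
The sequences that satisfy every rule: Noun Verb Verb Noun Verb Det Noun.
Count = 1.

1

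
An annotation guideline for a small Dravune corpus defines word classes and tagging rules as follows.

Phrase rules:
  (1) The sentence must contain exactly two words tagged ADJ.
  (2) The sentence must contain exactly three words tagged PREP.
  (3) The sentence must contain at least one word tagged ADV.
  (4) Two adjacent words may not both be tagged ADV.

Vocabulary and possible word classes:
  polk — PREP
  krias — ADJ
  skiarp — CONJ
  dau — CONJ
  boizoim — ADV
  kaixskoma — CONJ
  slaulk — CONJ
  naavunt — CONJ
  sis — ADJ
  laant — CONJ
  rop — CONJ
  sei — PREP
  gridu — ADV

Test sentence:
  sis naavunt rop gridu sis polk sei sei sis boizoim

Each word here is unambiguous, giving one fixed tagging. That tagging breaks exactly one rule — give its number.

Fixed tagging: ADJ CONJ CONJ ADV ADJ PREP PREP PREP ADJ ADV.
Checking each rule: R1 ✗, R2 ✓, R3 ✓, R4 ✓.
Only rule 1 fails.

1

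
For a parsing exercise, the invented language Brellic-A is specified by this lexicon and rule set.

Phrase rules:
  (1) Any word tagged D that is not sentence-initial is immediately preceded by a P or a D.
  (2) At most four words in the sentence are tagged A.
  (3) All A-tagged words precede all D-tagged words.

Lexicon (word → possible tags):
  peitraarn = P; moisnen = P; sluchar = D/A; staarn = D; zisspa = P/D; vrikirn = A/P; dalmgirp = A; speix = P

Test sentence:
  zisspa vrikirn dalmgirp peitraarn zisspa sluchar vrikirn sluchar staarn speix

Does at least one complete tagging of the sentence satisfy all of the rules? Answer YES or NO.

YES

Candidates per position — 1:zisspa {P,D}; 2:vrikirn {A,P}; 3:dalmgirp {A}; 4:peitraarn {P}; 5:zisspa {P,D}; 6:sluchar {D,A}; 7:vrikirn {A,P}; 8:sluchar {D,A}; 9:staarn {D}; 10:speix {P}.
One satisfying assignment: P A A P D D P D D P.
Checking: rule 1 ok; rule 2 ok; rule 3 ok.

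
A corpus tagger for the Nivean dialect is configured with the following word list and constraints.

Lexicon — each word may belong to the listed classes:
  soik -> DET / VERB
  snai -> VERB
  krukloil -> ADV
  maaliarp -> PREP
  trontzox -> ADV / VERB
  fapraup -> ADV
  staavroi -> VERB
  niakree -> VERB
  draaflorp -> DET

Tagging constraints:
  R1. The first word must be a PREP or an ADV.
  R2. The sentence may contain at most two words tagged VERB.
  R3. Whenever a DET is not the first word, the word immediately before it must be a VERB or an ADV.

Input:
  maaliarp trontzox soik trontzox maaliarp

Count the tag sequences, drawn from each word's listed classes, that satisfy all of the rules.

7

Candidates per position — 1:maaliarp {PREP}; 2:trontzox {ADV,VERB}; 3:soik {DET,VERB}; 4:trontzox {ADV,VERB}; 5:maaliarp {PREP}.
There are 8 candidate sequences in total.
Checking each against the rules leaves 7 sequences.
Count = 7.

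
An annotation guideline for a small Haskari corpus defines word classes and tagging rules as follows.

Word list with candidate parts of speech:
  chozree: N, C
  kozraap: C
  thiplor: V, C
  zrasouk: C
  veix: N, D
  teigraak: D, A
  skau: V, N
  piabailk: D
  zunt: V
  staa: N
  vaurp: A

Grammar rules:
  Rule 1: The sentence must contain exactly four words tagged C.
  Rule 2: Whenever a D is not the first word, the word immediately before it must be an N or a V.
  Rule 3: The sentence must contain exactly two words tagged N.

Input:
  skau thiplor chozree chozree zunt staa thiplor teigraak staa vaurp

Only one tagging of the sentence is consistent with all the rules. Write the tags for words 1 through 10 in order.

V C C C V N C A N A

Candidates per position — 1:skau {V,N}; 2:thiplor {V,C}; 3:chozree {N,C}; 4:chozree {N,C}; 5:zunt {V}; 6:staa {N}; 7:thiplor {V,C}; 8:teigraak {D,A}; 9:staa {N}; 10:vaurp {A}.
Word 1 cannot be N — rule 3 would then fail for every completion. It is V.
Word 2 cannot be V — rule 1 would then fail for every completion. It is C.
Word 3 cannot be N — rule 1 would then fail for every completion. It is C.
Word 4 cannot be N — rule 1 would then fail for every completion. It is C.
Word 7 cannot be V — rule 1 would then fail for every completion. It is C.
Word 8 cannot be D — rule 2 would then fail for every completion. It is A.
The only consistent sequence is: V C C C V N C A N A.
Verifying each rule — rule 1 ok; rule 2 ok; rule 3 ok.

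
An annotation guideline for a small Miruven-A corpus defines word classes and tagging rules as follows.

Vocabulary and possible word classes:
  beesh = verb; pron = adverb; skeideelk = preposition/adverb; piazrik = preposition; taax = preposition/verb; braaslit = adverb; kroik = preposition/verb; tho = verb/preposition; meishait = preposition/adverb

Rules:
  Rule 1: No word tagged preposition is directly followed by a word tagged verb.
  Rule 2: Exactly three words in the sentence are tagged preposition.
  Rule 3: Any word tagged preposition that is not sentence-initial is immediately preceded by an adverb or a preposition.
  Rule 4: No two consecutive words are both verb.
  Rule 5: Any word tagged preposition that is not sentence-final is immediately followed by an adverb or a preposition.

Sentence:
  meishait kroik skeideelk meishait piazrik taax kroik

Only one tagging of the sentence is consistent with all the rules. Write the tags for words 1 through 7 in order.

adverb verb adverb adverb preposition preposition preposition

Candidates per position — 1:meishait {preposition,adverb}; 2:kroik {preposition,verb}; 3:skeideelk {preposition,adverb}; 4:meishait {preposition,adverb}; 5:piazrik {preposition}; 6:taax {preposition,verb}; 7:kroik {preposition,verb}.
Position 6: verb is ruled out by rule 1; that leaves preposition.
Position 7: verb is ruled out by rule 1; that leaves preposition.
Position 1: preposition is ruled out by rule 2; that leaves adverb.
Position 2: preposition is ruled out by rule 2; that leaves verb.
Position 3: preposition is ruled out by rule 2; that leaves adverb.
Position 4: preposition is ruled out by rule 2; that leaves adverb.
That leaves exactly one tagging: adverb verb adverb adverb preposition preposition preposition.
Checking: rule 1 satisfied; rule 2 satisfied; rule 3 satisfied; rule 4 satisfied; rule 5 satisfied.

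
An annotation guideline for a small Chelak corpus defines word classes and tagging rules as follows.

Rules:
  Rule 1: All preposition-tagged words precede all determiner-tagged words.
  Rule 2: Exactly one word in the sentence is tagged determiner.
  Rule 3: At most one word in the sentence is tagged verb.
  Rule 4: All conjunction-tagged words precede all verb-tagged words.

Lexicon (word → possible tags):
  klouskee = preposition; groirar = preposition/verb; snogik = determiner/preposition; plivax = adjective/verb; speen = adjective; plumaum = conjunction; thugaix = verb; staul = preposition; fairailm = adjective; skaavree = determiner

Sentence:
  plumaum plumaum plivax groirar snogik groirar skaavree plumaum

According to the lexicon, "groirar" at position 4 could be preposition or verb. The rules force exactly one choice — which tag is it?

Candidates per position — 1:plumaum {conjunction}; 2:plumaum {conjunction}; 3:plivax {adjective,verb}; 4:groirar {preposition,verb}; 5:snogik {determiner,preposition}; 6:groirar {preposition,verb}; 7:skaavree {determiner}; 8:plumaum {conjunction}.
Word 3 cannot be verb — rule 4 would then fail for every completion. It is adjective.
Word 4 cannot be verb — rule 4 would then fail for every completion. It is preposition.
Word 5 cannot be determiner — rule 2 would then fail for every completion. It is preposition.
Word 6 cannot be verb — rule 4 would then fail for every completion. It is preposition.
The only consistent sequence is: conjunction conjunction adjective preposition preposition preposition determiner conjunction.
Checking: rule 1 ✓; rule 2 ✓; rule 3 ✓; rule 4 ✓.

preposition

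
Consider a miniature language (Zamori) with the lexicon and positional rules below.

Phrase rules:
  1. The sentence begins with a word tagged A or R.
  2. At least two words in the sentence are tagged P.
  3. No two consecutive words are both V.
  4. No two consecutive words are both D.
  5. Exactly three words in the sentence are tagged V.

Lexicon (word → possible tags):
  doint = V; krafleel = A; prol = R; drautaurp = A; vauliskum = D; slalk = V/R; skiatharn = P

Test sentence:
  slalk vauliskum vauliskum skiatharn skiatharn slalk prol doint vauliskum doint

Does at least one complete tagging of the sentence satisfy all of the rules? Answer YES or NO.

NO

Candidates per position — 1:slalk {V,R}; 2:vauliskum {D}; 3:vauliskum {D}; 4:skiatharn {P}; 5:skiatharn {P}; 6:slalk {V,R}; 7:prol {R}; 8:doint {V}; 9:vauliskum {D}; 10:doint {V}.
Rule 4 cannot be satisfied by any choice of tags from the lexicon.
So there is no consistent tagging.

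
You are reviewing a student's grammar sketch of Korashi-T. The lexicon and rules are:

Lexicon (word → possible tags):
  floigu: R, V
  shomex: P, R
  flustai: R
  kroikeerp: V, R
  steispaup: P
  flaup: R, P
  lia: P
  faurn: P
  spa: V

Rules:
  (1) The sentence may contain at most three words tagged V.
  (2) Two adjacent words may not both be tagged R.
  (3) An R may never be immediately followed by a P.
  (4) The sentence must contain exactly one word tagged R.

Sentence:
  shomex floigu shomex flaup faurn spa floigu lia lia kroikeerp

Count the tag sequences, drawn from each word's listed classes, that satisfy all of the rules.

1

Candidates per position — 1:shomex {P,R}; 2:floigu {R,V}; 3:shomex {P,R}; 4:flaup {R,P}; 5:faurn {P}; 6:spa {V}; 7:floigu {R,V}; 8:lia {P}; 9:lia {P}; 10:kroikeerp {V,R}.
There are 64 candidate sequences in total.
The sequences that satisfy every rule: P V P P P V V P P R.
Count = 1.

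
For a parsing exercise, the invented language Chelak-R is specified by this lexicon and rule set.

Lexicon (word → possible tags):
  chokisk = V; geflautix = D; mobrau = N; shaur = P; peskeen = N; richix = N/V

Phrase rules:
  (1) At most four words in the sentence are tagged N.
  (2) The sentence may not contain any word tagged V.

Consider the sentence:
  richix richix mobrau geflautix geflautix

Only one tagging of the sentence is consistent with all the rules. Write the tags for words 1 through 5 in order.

Candidates per position — 1:richix {N,V}; 2:richix {N,V}; 3:mobrau {N}; 4:geflautix {D}; 5:geflautix {D}.
If word 1 were V, no tagging could satisfy rule 2; so word 1 is N.
If word 2 were V, no tagging could satisfy rule 2; so word 2 is N.
That leaves exactly one tagging: N N N D D.
Check: rule 1 satisfied; rule 2 satisfied.

N N N D D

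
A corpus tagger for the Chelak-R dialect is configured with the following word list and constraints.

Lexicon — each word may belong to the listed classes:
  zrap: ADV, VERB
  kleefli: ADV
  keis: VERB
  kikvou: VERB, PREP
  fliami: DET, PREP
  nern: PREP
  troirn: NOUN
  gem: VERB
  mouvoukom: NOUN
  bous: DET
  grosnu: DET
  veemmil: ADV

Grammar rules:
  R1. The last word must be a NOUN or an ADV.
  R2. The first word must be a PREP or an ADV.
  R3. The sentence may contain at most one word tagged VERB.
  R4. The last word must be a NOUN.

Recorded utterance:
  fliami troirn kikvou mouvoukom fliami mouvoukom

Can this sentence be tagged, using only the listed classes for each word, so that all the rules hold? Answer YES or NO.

YES

Candidates per position — 1:fliami {DET,PREP}; 2:troirn {NOUN}; 3:kikvou {VERB,PREP}; 4:mouvoukom {NOUN}; 5:fliami {DET,PREP}; 6:mouvoukom {NOUN}.
One satisfying assignment: PREP NOUN VERB NOUN PREP NOUN.
Check: rule 1 satisfied; rule 2 satisfied; rule 3 satisfied; rule 4 satisfied.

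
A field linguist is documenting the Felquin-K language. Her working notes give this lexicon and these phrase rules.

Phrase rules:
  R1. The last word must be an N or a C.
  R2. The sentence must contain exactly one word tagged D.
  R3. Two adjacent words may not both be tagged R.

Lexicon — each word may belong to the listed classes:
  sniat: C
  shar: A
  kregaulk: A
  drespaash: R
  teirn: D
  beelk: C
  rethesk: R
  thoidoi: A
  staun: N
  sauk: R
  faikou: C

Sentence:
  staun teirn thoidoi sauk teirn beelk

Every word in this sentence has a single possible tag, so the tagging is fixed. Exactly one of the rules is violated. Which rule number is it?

2

Fixed tagging: N D A R D C.
Checking each rule: R1 holds, R2 violated, R3 holds.
Only rule 2 fails.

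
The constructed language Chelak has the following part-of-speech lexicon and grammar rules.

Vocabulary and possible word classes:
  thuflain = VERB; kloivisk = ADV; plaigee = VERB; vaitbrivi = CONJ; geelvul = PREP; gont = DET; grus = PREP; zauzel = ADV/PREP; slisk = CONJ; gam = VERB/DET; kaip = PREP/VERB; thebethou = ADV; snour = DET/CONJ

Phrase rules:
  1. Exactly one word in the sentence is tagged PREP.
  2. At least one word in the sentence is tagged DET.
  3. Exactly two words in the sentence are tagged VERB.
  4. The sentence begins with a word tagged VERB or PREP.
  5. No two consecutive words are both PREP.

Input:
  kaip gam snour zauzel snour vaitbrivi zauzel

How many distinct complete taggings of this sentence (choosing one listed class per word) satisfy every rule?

Candidates per position — 1:kaip {PREP,VERB}; 2:gam {VERB,DET}; 3:snour {DET,CONJ}; 4:zauzel {ADV,PREP}; 5:snour {DET,CONJ}; 6:vaitbrivi {CONJ}; 7:zauzel {ADV,PREP}.
There are 64 candidate sequences in total.
Checking each against the rules leaves 6 sequences.
Count = 6.

6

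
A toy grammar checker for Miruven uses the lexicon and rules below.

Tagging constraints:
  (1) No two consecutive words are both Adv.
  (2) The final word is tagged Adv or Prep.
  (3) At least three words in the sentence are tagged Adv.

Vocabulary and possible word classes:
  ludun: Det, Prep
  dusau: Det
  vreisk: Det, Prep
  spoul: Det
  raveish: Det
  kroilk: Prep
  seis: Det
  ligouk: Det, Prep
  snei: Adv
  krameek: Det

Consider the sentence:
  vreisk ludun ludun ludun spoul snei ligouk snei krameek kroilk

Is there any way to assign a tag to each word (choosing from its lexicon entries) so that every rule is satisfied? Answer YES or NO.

Candidates per position — 1:vreisk {Det,Prep}; 2:ludun {Det,Prep}; 3:ludun {Det,Prep}; 4:ludun {Det,Prep}; 5:spoul {Det}; 6:snei {Adv}; 7:ligouk {Det,Prep}; 8:snei {Adv}; 9:krameek {Det}; 10:kroilk {Prep}.
Rule 3 cannot be satisfied by any choice of tags from the lexicon.
So there is no consistent tagging.

NO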